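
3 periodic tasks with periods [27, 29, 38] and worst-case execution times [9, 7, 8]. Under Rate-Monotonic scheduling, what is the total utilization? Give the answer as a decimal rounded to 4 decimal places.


Compute individual utilizations (exact fractions):
  Task 1: C/T = 9/27 = 1/3 (approx. 0.3333)
  Task 2: C/T = 7/29 (approx. 0.2414)
  Task 3: C/T = 8/38 = 4/19 (approx. 0.2105)
Total utilization U = 1/3 + 7/29 + 4/19 = 1298/1653
Rounded to 4 decimal places: U = 0.7852
RM (Liu & Layland) bound for 3 tasks = 0.779763; compare with U = 1298/1653 (approx. 0.785239)
bound < U <= 1, so the RM sufficient condition is not met (inconclusive; an exact test such as response-time analysis is needed).

0.7852


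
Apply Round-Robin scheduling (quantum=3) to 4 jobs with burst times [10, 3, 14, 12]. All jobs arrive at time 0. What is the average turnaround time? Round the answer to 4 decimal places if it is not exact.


Time quantum = 3
Execution trace:
  J1 runs 3 units, time = 3
  J2 runs 3 units, time = 6
  J3 runs 3 units, time = 9
  J4 runs 3 units, time = 12
  J1 runs 3 units, time = 15
  J3 runs 3 units, time = 18
  J4 runs 3 units, time = 21
  J1 runs 3 units, time = 24
  J3 runs 3 units, time = 27
  J4 runs 3 units, time = 30
  J1 runs 1 units, time = 31
  J3 runs 3 units, time = 34
  J4 runs 3 units, time = 37
  J3 runs 2 units, time = 39
Finish times: [31, 6, 39, 37]
Average turnaround = 113/4 = 28.25

28.25


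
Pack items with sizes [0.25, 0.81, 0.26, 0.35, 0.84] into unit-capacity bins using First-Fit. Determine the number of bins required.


Place items sequentially using First-Fit:
  Item 0.25 -> new Bin 1
  Item 0.81 -> new Bin 2
  Item 0.26 -> Bin 1 (now 0.51)
  Item 0.35 -> Bin 1 (now 0.86)
  Item 0.84 -> new Bin 3
Total bins used = 3

3


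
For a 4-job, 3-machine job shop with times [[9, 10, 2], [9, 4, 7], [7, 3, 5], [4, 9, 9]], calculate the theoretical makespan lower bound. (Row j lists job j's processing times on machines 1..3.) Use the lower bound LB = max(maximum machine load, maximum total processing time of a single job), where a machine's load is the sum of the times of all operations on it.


Machine loads:
  Machine 1: 9 + 9 + 7 + 4 = 29
  Machine 2: 10 + 4 + 3 + 9 = 26
  Machine 3: 2 + 7 + 5 + 9 = 23
Max machine load = 29
Job totals:
  Job 1: 21
  Job 2: 20
  Job 3: 15
  Job 4: 22
Max job total = 22
Lower bound = max(29, 22) = 29

29


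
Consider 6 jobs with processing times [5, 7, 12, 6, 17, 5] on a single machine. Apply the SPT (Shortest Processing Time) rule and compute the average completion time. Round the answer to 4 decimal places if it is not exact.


Sort jobs by processing time (SPT order): [5, 5, 6, 7, 12, 17]
Compute completion times sequentially:
  Job 1: processing = 5, completes at 5
  Job 2: processing = 5, completes at 10
  Job 3: processing = 6, completes at 16
  Job 4: processing = 7, completes at 23
  Job 5: processing = 12, completes at 35
  Job 6: processing = 17, completes at 52
Sum of completion times = 141
Average completion time = 141/6 = 23.5

23.5


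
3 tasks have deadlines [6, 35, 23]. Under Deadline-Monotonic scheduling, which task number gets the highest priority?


Sort tasks by relative deadline (ascending):
  Task 1: deadline = 6
  Task 3: deadline = 23
  Task 2: deadline = 35
Priority order (highest first): [1, 3, 2]
Highest priority task = 1

1


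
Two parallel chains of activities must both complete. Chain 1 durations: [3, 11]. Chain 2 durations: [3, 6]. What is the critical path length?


Path A total = 3 + 11 = 14
Path B total = 3 + 6 = 9
Critical path = longest path = max(14, 9) = 14

14


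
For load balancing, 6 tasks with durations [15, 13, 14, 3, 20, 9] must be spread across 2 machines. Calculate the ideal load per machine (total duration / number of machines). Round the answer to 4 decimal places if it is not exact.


Total processing time = 15 + 13 + 14 + 3 + 20 + 9 = 74
Number of machines = 2
Ideal balanced load = 74 / 2 = 37.0

37.0


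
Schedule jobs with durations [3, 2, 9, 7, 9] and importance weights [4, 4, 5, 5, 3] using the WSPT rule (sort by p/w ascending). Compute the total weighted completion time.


Compute p/w ratios and sort ascending (WSPT): [(2, 4), (3, 4), (7, 5), (9, 5), (9, 3)]
Compute weighted completion times:
  Job (p=2,w=4): C=2, w*C=4*2=8
  Job (p=3,w=4): C=5, w*C=4*5=20
  Job (p=7,w=5): C=12, w*C=5*12=60
  Job (p=9,w=5): C=21, w*C=5*21=105
  Job (p=9,w=3): C=30, w*C=3*30=90
Total weighted completion time = 283

283


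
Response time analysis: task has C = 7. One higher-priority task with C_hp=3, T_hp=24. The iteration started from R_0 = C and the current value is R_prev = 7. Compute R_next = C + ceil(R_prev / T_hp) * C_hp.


R_next = C + ceil(R_prev / T_hp) * C_hp
ceil(7 / 24) = ceil(0.2917) = 1
Interference = 1 * 3 = 3
R_next = 7 + 3 = 10

10


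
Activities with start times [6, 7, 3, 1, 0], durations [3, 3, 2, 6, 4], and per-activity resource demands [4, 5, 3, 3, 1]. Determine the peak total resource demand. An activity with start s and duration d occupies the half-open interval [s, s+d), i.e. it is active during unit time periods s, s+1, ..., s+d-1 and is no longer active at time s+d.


Each activity i is active on [start_i, start_i + duration_i).
Compute total resource usage per time slot:
  t=0: active resources = [1], total = 1
  t=1: active resources = [3, 1], total = 4
  t=2: active resources = [3, 1], total = 4
  t=3: active resources = [3, 3, 1], total = 7
  t=4: active resources = [3, 3], total = 6
  t=5: active resources = [3], total = 3
  t=6: active resources = [4, 3], total = 7
  t=7: active resources = [4, 5], total = 9
  t=8: active resources = [4, 5], total = 9
  t=9: active resources = [5], total = 5
Peak resource demand = 9

9


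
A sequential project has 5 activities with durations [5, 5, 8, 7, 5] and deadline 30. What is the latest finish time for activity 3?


LF(activity 3) = deadline - sum of successor durations
Successors: activities 4 through 5 with durations [7, 5]
Sum of successor durations = 12
LF = 30 - 12 = 18

18


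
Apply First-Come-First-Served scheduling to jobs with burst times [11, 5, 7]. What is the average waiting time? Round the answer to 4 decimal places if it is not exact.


FCFS order (as given): [11, 5, 7]
Waiting times:
  Job 1: wait = 0
  Job 2: wait = 11
  Job 3: wait = 16
Sum of waiting times = 27
Average waiting time = 27/3 = 9.0

9.0


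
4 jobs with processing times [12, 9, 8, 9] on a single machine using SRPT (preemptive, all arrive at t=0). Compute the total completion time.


Since all jobs arrive at t=0, SRPT equals SPT ordering.
SPT order: [8, 9, 9, 12]
Completion times:
  Job 1: p=8, C=8
  Job 2: p=9, C=17
  Job 3: p=9, C=26
  Job 4: p=12, C=38
Total completion time = 8 + 17 + 26 + 38 = 89

89


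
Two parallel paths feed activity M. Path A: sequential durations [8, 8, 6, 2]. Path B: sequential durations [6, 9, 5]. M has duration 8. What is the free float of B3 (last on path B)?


ES(B3) = sum of predecessors on chain B = 15
EF(B3) = ES + duration = 15 + 5 = 20
Successor of B3 is M. ES(M) = max(sum(A), sum(B)) = max(24, 20) = 24
Free float = ES(successor) - EF(current) = 24 - 20 = 4

4


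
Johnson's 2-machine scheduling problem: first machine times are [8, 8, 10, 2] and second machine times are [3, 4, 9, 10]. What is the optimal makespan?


Apply Johnson's rule:
  Group 1 (a <= b): [(4, 2, 10)]
  Group 2 (a > b): [(3, 10, 9), (2, 8, 4), (1, 8, 3)]
Optimal job order: [4, 3, 2, 1]
Schedule:
  Job 4: M1 done at 2, M2 done at 12
  Job 3: M1 done at 12, M2 done at 21
  Job 2: M1 done at 20, M2 done at 25
  Job 1: M1 done at 28, M2 done at 31
Makespan = 31

31


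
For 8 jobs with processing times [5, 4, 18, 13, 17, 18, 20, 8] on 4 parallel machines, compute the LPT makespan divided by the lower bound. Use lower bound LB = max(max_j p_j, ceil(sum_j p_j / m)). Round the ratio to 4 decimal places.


LPT order: [20, 18, 18, 17, 13, 8, 5, 4]
Machine loads after assignment: [24, 26, 23, 30]
LPT makespan = 30
Lower bound = max(max_job, ceil(total/4)) = max(20, 26) = 26
Ratio = 30 / 26 = 1.1538

1.1538


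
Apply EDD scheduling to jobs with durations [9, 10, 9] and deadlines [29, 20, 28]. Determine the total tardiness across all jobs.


Sort by due date (EDD order): [(10, 20), (9, 28), (9, 29)]
Compute completion times and tardiness:
  Job 1: p=10, d=20, C=10, tardiness=max(0,10-20)=0
  Job 2: p=9, d=28, C=19, tardiness=max(0,19-28)=0
  Job 3: p=9, d=29, C=28, tardiness=max(0,28-29)=0
Total tardiness = 0

0


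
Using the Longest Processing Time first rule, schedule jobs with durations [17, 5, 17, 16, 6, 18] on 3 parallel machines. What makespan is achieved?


Sort jobs in decreasing order (LPT): [18, 17, 17, 16, 6, 5]
Assign each job to the least loaded machine:
  Machine 1: jobs [18, 5], load = 23
  Machine 2: jobs [17, 16], load = 33
  Machine 3: jobs [17, 6], load = 23
Makespan = max load = 33

33


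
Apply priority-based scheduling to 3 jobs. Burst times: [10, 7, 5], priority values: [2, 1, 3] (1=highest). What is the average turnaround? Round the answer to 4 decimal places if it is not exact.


Sort by priority (ascending = highest first):
Order: [(1, 7), (2, 10), (3, 5)]
Completion times:
  Priority 1, burst=7, C=7
  Priority 2, burst=10, C=17
  Priority 3, burst=5, C=22
Average turnaround = 46/3 = 15.3333

15.3333


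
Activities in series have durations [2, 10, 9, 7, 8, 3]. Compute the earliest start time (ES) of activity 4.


Activity 4 starts after activities 1 through 3 complete.
Predecessor durations: [2, 10, 9]
ES = 2 + 10 + 9 = 21

21


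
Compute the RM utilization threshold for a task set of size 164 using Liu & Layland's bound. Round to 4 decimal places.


Compute 2^(1/164) = 1.0042354515
Subtract 1: 1.0042354515 - 1 = 0.0042354515
Multiply by n: 164 * 0.0042354515 = 0.6946140460
Round to 4 dp: 0.6946

0.6946


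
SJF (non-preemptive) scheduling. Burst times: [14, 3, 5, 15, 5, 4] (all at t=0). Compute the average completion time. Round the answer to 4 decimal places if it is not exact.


SJF order (ascending): [3, 4, 5, 5, 14, 15]
Completion times:
  Job 1: burst=3, C=3
  Job 2: burst=4, C=7
  Job 3: burst=5, C=12
  Job 4: burst=5, C=17
  Job 5: burst=14, C=31
  Job 6: burst=15, C=46
Average completion = 116/6 = 19.3333

19.3333


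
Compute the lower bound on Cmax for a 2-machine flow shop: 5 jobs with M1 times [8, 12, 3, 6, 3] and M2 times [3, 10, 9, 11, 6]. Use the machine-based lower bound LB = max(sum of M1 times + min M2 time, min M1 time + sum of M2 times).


LB1 = sum(M1 times) + min(M2 times) = 32 + 3 = 35
LB2 = min(M1 times) + sum(M2 times) = 3 + 39 = 42
Lower bound = max(LB1, LB2) = max(35, 42) = 42

42


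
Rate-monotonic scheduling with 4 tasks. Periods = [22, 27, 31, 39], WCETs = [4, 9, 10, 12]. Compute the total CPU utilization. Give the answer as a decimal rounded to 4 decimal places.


Compute individual utilizations (exact fractions):
  Task 1: C/T = 4/22 = 2/11 (approx. 0.1818)
  Task 2: C/T = 9/27 = 1/3 (approx. 0.3333)
  Task 3: C/T = 10/31 (approx. 0.3226)
  Task 4: C/T = 12/39 = 4/13 (approx. 0.3077)
Total utilization U = 2/11 + 1/3 + 10/31 + 4/13 = 15233/13299
Rounded to 4 decimal places: U = 1.1454
RM (Liu & Layland) bound for 4 tasks = 0.756828; compare with U = 15233/13299 (approx. 1.145424)
U > 1, so the task set is not schedulable (processor overloaded).

1.1454


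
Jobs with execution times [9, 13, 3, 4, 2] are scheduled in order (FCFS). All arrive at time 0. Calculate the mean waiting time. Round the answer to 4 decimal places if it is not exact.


FCFS order (as given): [9, 13, 3, 4, 2]
Waiting times:
  Job 1: wait = 0
  Job 2: wait = 9
  Job 3: wait = 22
  Job 4: wait = 25
  Job 5: wait = 29
Sum of waiting times = 85
Average waiting time = 85/5 = 17.0

17.0


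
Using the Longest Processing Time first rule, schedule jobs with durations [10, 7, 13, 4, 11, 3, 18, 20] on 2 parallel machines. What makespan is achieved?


Sort jobs in decreasing order (LPT): [20, 18, 13, 11, 10, 7, 4, 3]
Assign each job to the least loaded machine:
  Machine 1: jobs [20, 11, 10, 3], load = 44
  Machine 2: jobs [18, 13, 7, 4], load = 42
Makespan = max load = 44

44


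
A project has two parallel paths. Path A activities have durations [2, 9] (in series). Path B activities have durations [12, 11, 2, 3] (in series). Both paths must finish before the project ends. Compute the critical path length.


Path A total = 2 + 9 = 11
Path B total = 12 + 11 + 2 + 3 = 28
Critical path = longest path = max(11, 28) = 28

28


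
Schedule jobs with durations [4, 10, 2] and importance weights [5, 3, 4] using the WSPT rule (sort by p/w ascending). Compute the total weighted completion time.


Compute p/w ratios and sort ascending (WSPT): [(2, 4), (4, 5), (10, 3)]
Compute weighted completion times:
  Job (p=2,w=4): C=2, w*C=4*2=8
  Job (p=4,w=5): C=6, w*C=5*6=30
  Job (p=10,w=3): C=16, w*C=3*16=48
Total weighted completion time = 86

86


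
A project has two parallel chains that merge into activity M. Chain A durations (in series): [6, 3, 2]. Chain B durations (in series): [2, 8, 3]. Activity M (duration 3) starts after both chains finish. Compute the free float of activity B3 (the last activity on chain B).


ES(B3) = sum of predecessors on chain B = 10
EF(B3) = ES + duration = 10 + 3 = 13
Successor of B3 is M. ES(M) = max(sum(A), sum(B)) = max(11, 13) = 13
Free float = ES(successor) - EF(current) = 13 - 13 = 0

0


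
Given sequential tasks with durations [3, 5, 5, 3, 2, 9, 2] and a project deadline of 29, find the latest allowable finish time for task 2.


LF(activity 2) = deadline - sum of successor durations
Successors: activities 3 through 7 with durations [5, 3, 2, 9, 2]
Sum of successor durations = 21
LF = 29 - 21 = 8

8


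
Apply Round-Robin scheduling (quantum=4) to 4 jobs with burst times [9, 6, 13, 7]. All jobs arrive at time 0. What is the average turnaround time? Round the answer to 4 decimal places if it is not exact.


Time quantum = 4
Execution trace:
  J1 runs 4 units, time = 4
  J2 runs 4 units, time = 8
  J3 runs 4 units, time = 12
  J4 runs 4 units, time = 16
  J1 runs 4 units, time = 20
  J2 runs 2 units, time = 22
  J3 runs 4 units, time = 26
  J4 runs 3 units, time = 29
  J1 runs 1 units, time = 30
  J3 runs 4 units, time = 34
  J3 runs 1 units, time = 35
Finish times: [30, 22, 35, 29]
Average turnaround = 116/4 = 29.0

29.0


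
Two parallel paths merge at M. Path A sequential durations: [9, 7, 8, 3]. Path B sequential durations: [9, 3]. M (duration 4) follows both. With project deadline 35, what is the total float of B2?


Forward pass: ES(B2) = sum of predecessors on chain B = 9
EF = ES + duration = 9 + 3 = 12
Backward pass: LF(M) = deadline = 35; LS(M) = 35 - 4 = 31
LF(B2) = LS(M) - sum(successors on chain B) = 31 - 0 = 31
LS = LF - duration = 31 - 3 = 28
Total float = LS - ES = 28 - 9 = 19

19


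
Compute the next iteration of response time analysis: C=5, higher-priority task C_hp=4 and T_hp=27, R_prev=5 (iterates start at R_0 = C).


R_next = C + ceil(R_prev / T_hp) * C_hp
ceil(5 / 27) = ceil(0.1852) = 1
Interference = 1 * 4 = 4
R_next = 5 + 4 = 9

9


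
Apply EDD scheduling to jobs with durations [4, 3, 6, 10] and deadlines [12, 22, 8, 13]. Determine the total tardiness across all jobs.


Sort by due date (EDD order): [(6, 8), (4, 12), (10, 13), (3, 22)]
Compute completion times and tardiness:
  Job 1: p=6, d=8, C=6, tardiness=max(0,6-8)=0
  Job 2: p=4, d=12, C=10, tardiness=max(0,10-12)=0
  Job 3: p=10, d=13, C=20, tardiness=max(0,20-13)=7
  Job 4: p=3, d=22, C=23, tardiness=max(0,23-22)=1
Total tardiness = 8

8


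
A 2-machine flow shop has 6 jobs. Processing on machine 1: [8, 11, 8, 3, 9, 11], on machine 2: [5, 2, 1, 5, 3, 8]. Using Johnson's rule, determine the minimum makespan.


Apply Johnson's rule:
  Group 1 (a <= b): [(4, 3, 5)]
  Group 2 (a > b): [(6, 11, 8), (1, 8, 5), (5, 9, 3), (2, 11, 2), (3, 8, 1)]
Optimal job order: [4, 6, 1, 5, 2, 3]
Schedule:
  Job 4: M1 done at 3, M2 done at 8
  Job 6: M1 done at 14, M2 done at 22
  Job 1: M1 done at 22, M2 done at 27
  Job 5: M1 done at 31, M2 done at 34
  Job 2: M1 done at 42, M2 done at 44
  Job 3: M1 done at 50, M2 done at 51
Makespan = 51

51


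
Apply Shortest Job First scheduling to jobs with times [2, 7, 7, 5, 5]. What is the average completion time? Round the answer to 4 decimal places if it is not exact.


SJF order (ascending): [2, 5, 5, 7, 7]
Completion times:
  Job 1: burst=2, C=2
  Job 2: burst=5, C=7
  Job 3: burst=5, C=12
  Job 4: burst=7, C=19
  Job 5: burst=7, C=26
Average completion = 66/5 = 13.2

13.2


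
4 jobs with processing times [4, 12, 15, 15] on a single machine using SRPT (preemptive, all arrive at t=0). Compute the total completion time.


Since all jobs arrive at t=0, SRPT equals SPT ordering.
SPT order: [4, 12, 15, 15]
Completion times:
  Job 1: p=4, C=4
  Job 2: p=12, C=16
  Job 3: p=15, C=31
  Job 4: p=15, C=46
Total completion time = 4 + 16 + 31 + 46 = 97

97


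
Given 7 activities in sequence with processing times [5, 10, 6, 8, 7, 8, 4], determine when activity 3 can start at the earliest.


Activity 3 starts after activities 1 through 2 complete.
Predecessor durations: [5, 10]
ES = 5 + 10 = 15

15


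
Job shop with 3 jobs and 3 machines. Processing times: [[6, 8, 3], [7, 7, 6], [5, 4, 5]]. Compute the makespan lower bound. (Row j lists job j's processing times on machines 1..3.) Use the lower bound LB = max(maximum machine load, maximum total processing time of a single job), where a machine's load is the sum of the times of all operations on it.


Machine loads:
  Machine 1: 6 + 7 + 5 = 18
  Machine 2: 8 + 7 + 4 = 19
  Machine 3: 3 + 6 + 5 = 14
Max machine load = 19
Job totals:
  Job 1: 17
  Job 2: 20
  Job 3: 14
Max job total = 20
Lower bound = max(19, 20) = 20

20


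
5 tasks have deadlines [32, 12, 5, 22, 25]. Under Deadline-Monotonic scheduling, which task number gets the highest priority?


Sort tasks by relative deadline (ascending):
  Task 3: deadline = 5
  Task 2: deadline = 12
  Task 4: deadline = 22
  Task 5: deadline = 25
  Task 1: deadline = 32
Priority order (highest first): [3, 2, 4, 5, 1]
Highest priority task = 3

3


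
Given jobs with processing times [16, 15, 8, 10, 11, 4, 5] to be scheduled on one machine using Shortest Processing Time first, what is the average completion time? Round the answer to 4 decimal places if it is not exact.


Sort jobs by processing time (SPT order): [4, 5, 8, 10, 11, 15, 16]
Compute completion times sequentially:
  Job 1: processing = 4, completes at 4
  Job 2: processing = 5, completes at 9
  Job 3: processing = 8, completes at 17
  Job 4: processing = 10, completes at 27
  Job 5: processing = 11, completes at 38
  Job 6: processing = 15, completes at 53
  Job 7: processing = 16, completes at 69
Sum of completion times = 217
Average completion time = 217/7 = 31.0

31.0


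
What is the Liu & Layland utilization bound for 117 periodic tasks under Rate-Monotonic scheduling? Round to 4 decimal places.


Compute 2^(1/117) = 1.0059419185
Subtract 1: 1.0059419185 - 1 = 0.0059419185
Multiply by n: 117 * 0.0059419185 = 0.6952044645
Round to 4 dp: 0.6952

0.6952


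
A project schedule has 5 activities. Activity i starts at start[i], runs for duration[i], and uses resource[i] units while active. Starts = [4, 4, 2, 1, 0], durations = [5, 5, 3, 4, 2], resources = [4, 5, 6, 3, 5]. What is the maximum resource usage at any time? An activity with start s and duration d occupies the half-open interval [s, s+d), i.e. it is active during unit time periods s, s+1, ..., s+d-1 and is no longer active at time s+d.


Each activity i is active on [start_i, start_i + duration_i).
Compute total resource usage per time slot:
  t=0: active resources = [5], total = 5
  t=1: active resources = [3, 5], total = 8
  t=2: active resources = [6, 3], total = 9
  t=3: active resources = [6, 3], total = 9
  t=4: active resources = [4, 5, 6, 3], total = 18
  t=5: active resources = [4, 5], total = 9
  t=6: active resources = [4, 5], total = 9
  t=7: active resources = [4, 5], total = 9
  t=8: active resources = [4, 5], total = 9
Peak resource demand = 18

18


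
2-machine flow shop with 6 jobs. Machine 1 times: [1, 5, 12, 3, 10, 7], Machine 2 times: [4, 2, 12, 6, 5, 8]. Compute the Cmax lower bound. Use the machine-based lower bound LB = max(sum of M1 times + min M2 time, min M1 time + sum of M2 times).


LB1 = sum(M1 times) + min(M2 times) = 38 + 2 = 40
LB2 = min(M1 times) + sum(M2 times) = 1 + 37 = 38
Lower bound = max(LB1, LB2) = max(40, 38) = 40

40


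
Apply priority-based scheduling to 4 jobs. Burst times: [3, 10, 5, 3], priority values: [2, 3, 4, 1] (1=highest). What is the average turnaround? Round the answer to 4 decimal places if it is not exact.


Sort by priority (ascending = highest first):
Order: [(1, 3), (2, 3), (3, 10), (4, 5)]
Completion times:
  Priority 1, burst=3, C=3
  Priority 2, burst=3, C=6
  Priority 3, burst=10, C=16
  Priority 4, burst=5, C=21
Average turnaround = 46/4 = 11.5

11.5


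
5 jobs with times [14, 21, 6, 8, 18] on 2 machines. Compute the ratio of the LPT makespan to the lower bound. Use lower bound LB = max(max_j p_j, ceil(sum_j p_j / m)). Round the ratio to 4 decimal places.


LPT order: [21, 18, 14, 8, 6]
Machine loads after assignment: [35, 32]
LPT makespan = 35
Lower bound = max(max_job, ceil(total/2)) = max(21, 34) = 34
Ratio = 35 / 34 = 1.0294

1.0294


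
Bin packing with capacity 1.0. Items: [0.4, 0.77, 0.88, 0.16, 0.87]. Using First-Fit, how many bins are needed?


Place items sequentially using First-Fit:
  Item 0.4 -> new Bin 1
  Item 0.77 -> new Bin 2
  Item 0.88 -> new Bin 3
  Item 0.16 -> Bin 1 (now 0.56)
  Item 0.87 -> new Bin 4
Total bins used = 4

4


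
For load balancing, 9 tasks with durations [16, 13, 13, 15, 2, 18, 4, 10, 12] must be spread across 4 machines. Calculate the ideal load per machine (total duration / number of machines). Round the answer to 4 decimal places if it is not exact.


Total processing time = 16 + 13 + 13 + 15 + 2 + 18 + 4 + 10 + 12 = 103
Number of machines = 4
Ideal balanced load = 103 / 4 = 25.75

25.75


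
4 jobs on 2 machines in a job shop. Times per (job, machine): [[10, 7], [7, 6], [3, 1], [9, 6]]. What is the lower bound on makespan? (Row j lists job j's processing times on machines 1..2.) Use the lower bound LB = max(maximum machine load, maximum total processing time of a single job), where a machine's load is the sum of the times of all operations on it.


Machine loads:
  Machine 1: 10 + 7 + 3 + 9 = 29
  Machine 2: 7 + 6 + 1 + 6 = 20
Max machine load = 29
Job totals:
  Job 1: 17
  Job 2: 13
  Job 3: 4
  Job 4: 15
Max job total = 17
Lower bound = max(29, 17) = 29

29


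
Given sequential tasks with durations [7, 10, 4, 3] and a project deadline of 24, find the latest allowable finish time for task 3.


LF(activity 3) = deadline - sum of successor durations
Successors: activities 4 through 4 with durations [3]
Sum of successor durations = 3
LF = 24 - 3 = 21

21


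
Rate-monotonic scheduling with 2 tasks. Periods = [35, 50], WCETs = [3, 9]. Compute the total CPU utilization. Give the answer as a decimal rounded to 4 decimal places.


Compute individual utilizations (exact fractions):
  Task 1: C/T = 3/35 (approx. 0.0857)
  Task 2: C/T = 9/50 (approx. 0.18)
Total utilization U = 3/35 + 9/50 = 93/350
Rounded to 4 decimal places: U = 0.2657
RM (Liu & Layland) bound for 2 tasks = 0.828427; compare with U = 93/350 (approx. 0.265714)
U <= bound, so schedulable by RM sufficient condition.

0.2657


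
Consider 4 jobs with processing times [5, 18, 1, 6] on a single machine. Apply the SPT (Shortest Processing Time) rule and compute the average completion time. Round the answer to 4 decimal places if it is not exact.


Sort jobs by processing time (SPT order): [1, 5, 6, 18]
Compute completion times sequentially:
  Job 1: processing = 1, completes at 1
  Job 2: processing = 5, completes at 6
  Job 3: processing = 6, completes at 12
  Job 4: processing = 18, completes at 30
Sum of completion times = 49
Average completion time = 49/4 = 12.25

12.25


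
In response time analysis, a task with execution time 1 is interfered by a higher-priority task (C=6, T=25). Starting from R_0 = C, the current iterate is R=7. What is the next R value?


R_next = C + ceil(R_prev / T_hp) * C_hp
ceil(7 / 25) = ceil(0.28) = 1
Interference = 1 * 6 = 6
R_next = 1 + 6 = 7
R_next = R_prev, so the iteration has converged (response time = 7).

7


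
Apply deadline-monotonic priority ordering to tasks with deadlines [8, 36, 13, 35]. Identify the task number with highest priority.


Sort tasks by relative deadline (ascending):
  Task 1: deadline = 8
  Task 3: deadline = 13
  Task 4: deadline = 35
  Task 2: deadline = 36
Priority order (highest first): [1, 3, 4, 2]
Highest priority task = 1

1


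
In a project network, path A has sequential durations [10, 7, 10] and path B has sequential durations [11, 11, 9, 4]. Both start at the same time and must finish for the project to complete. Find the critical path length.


Path A total = 10 + 7 + 10 = 27
Path B total = 11 + 11 + 9 + 4 = 35
Critical path = longest path = max(27, 35) = 35

35


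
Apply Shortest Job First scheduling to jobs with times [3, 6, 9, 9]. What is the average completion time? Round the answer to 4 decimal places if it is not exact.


SJF order (ascending): [3, 6, 9, 9]
Completion times:
  Job 1: burst=3, C=3
  Job 2: burst=6, C=9
  Job 3: burst=9, C=18
  Job 4: burst=9, C=27
Average completion = 57/4 = 14.25

14.25


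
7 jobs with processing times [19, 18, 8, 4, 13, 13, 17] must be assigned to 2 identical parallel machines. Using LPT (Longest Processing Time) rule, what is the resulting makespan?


Sort jobs in decreasing order (LPT): [19, 18, 17, 13, 13, 8, 4]
Assign each job to the least loaded machine:
  Machine 1: jobs [19, 13, 13], load = 45
  Machine 2: jobs [18, 17, 8, 4], load = 47
Makespan = max load = 47

47


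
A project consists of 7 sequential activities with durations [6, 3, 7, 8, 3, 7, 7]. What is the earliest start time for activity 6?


Activity 6 starts after activities 1 through 5 complete.
Predecessor durations: [6, 3, 7, 8, 3]
ES = 6 + 3 + 7 + 8 + 3 = 27

27


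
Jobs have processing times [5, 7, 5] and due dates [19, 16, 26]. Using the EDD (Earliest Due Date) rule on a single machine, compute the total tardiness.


Sort by due date (EDD order): [(7, 16), (5, 19), (5, 26)]
Compute completion times and tardiness:
  Job 1: p=7, d=16, C=7, tardiness=max(0,7-16)=0
  Job 2: p=5, d=19, C=12, tardiness=max(0,12-19)=0
  Job 3: p=5, d=26, C=17, tardiness=max(0,17-26)=0
Total tardiness = 0

0


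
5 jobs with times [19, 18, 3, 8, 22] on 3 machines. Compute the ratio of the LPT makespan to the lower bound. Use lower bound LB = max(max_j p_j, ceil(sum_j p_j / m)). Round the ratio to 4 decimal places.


LPT order: [22, 19, 18, 8, 3]
Machine loads after assignment: [22, 22, 26]
LPT makespan = 26
Lower bound = max(max_job, ceil(total/3)) = max(22, 24) = 24
Ratio = 26 / 24 = 1.0833

1.0833


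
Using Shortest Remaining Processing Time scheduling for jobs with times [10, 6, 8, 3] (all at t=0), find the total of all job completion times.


Since all jobs arrive at t=0, SRPT equals SPT ordering.
SPT order: [3, 6, 8, 10]
Completion times:
  Job 1: p=3, C=3
  Job 2: p=6, C=9
  Job 3: p=8, C=17
  Job 4: p=10, C=27
Total completion time = 3 + 9 + 17 + 27 = 56

56


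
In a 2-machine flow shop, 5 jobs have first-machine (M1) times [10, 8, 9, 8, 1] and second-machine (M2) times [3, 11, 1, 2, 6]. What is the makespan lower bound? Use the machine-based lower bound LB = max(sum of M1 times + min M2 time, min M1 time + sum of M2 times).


LB1 = sum(M1 times) + min(M2 times) = 36 + 1 = 37
LB2 = min(M1 times) + sum(M2 times) = 1 + 23 = 24
Lower bound = max(LB1, LB2) = max(37, 24) = 37

37


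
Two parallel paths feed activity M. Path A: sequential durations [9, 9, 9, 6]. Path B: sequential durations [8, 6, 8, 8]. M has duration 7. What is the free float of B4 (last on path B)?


ES(B4) = sum of predecessors on chain B = 22
EF(B4) = ES + duration = 22 + 8 = 30
Successor of B4 is M. ES(M) = max(sum(A), sum(B)) = max(33, 30) = 33
Free float = ES(successor) - EF(current) = 33 - 30 = 3

3


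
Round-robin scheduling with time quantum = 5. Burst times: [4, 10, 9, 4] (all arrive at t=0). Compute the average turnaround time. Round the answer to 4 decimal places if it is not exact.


Time quantum = 5
Execution trace:
  J1 runs 4 units, time = 4
  J2 runs 5 units, time = 9
  J3 runs 5 units, time = 14
  J4 runs 4 units, time = 18
  J2 runs 5 units, time = 23
  J3 runs 4 units, time = 27
Finish times: [4, 23, 27, 18]
Average turnaround = 72/4 = 18.0

18.0


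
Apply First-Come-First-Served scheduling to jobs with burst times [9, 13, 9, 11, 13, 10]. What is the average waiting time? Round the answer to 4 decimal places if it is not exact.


FCFS order (as given): [9, 13, 9, 11, 13, 10]
Waiting times:
  Job 1: wait = 0
  Job 2: wait = 9
  Job 3: wait = 22
  Job 4: wait = 31
  Job 5: wait = 42
  Job 6: wait = 55
Sum of waiting times = 159
Average waiting time = 159/6 = 26.5

26.5


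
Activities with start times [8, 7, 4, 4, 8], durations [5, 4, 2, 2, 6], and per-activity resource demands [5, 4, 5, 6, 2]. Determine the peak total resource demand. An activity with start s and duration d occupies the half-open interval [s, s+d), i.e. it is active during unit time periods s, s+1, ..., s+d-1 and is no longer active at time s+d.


Each activity i is active on [start_i, start_i + duration_i).
Compute total resource usage per time slot:
  t=0: active resources = [], total = 0
  t=1: active resources = [], total = 0
  t=2: active resources = [], total = 0
  t=3: active resources = [], total = 0
  t=4: active resources = [5, 6], total = 11
  t=5: active resources = [5, 6], total = 11
  t=6: active resources = [], total = 0
  t=7: active resources = [4], total = 4
  t=8: active resources = [5, 4, 2], total = 11
  t=9: active resources = [5, 4, 2], total = 11
  t=10: active resources = [5, 4, 2], total = 11
  t=11: active resources = [5, 2], total = 7
  t=12: active resources = [5, 2], total = 7
  t=13: active resources = [2], total = 2
Peak resource demand = 11

11


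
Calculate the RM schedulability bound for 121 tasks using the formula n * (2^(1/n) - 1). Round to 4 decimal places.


Compute 2^(1/121) = 1.0057449283
Subtract 1: 1.0057449283 - 1 = 0.0057449283
Multiply by n: 121 * 0.0057449283 = 0.6951363243
Round to 4 dp: 0.6951

0.6951


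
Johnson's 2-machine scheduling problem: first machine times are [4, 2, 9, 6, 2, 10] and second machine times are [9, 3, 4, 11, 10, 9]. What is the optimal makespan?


Apply Johnson's rule:
  Group 1 (a <= b): [(2, 2, 3), (5, 2, 10), (1, 4, 9), (4, 6, 11)]
  Group 2 (a > b): [(6, 10, 9), (3, 9, 4)]
Optimal job order: [2, 5, 1, 4, 6, 3]
Schedule:
  Job 2: M1 done at 2, M2 done at 5
  Job 5: M1 done at 4, M2 done at 15
  Job 1: M1 done at 8, M2 done at 24
  Job 4: M1 done at 14, M2 done at 35
  Job 6: M1 done at 24, M2 done at 44
  Job 3: M1 done at 33, M2 done at 48
Makespan = 48

48


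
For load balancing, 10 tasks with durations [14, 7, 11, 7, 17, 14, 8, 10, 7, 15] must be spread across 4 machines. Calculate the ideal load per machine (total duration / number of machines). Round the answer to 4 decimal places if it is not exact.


Total processing time = 14 + 7 + 11 + 7 + 17 + 14 + 8 + 10 + 7 + 15 = 110
Number of machines = 4
Ideal balanced load = 110 / 4 = 27.5

27.5


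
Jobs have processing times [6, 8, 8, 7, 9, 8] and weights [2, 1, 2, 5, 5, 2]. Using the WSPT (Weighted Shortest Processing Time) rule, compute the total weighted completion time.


Compute p/w ratios and sort ascending (WSPT): [(7, 5), (9, 5), (6, 2), (8, 2), (8, 2), (8, 1)]
Compute weighted completion times:
  Job (p=7,w=5): C=7, w*C=5*7=35
  Job (p=9,w=5): C=16, w*C=5*16=80
  Job (p=6,w=2): C=22, w*C=2*22=44
  Job (p=8,w=2): C=30, w*C=2*30=60
  Job (p=8,w=2): C=38, w*C=2*38=76
  Job (p=8,w=1): C=46, w*C=1*46=46
Total weighted completion time = 341

341


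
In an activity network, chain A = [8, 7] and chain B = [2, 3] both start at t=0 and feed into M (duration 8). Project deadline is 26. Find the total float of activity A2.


Forward pass: ES(A2) = sum of predecessors on chain A = 8
EF = ES + duration = 8 + 7 = 15
Backward pass: LF(M) = deadline = 26; LS(M) = 26 - 8 = 18
LF(A2) = LS(M) - sum(successors on chain A) = 18 - 0 = 18
LS = LF - duration = 18 - 7 = 11
Total float = LS - ES = 11 - 8 = 3

3


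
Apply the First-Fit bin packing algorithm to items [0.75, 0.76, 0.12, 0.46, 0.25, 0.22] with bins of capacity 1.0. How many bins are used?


Place items sequentially using First-Fit:
  Item 0.75 -> new Bin 1
  Item 0.76 -> new Bin 2
  Item 0.12 -> Bin 1 (now 0.87)
  Item 0.46 -> new Bin 3
  Item 0.25 -> Bin 3 (now 0.71)
  Item 0.22 -> Bin 2 (now 0.98)
Total bins used = 3

3


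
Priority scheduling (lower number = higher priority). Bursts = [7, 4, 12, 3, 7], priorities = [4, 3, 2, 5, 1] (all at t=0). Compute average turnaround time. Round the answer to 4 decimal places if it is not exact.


Sort by priority (ascending = highest first):
Order: [(1, 7), (2, 12), (3, 4), (4, 7), (5, 3)]
Completion times:
  Priority 1, burst=7, C=7
  Priority 2, burst=12, C=19
  Priority 3, burst=4, C=23
  Priority 4, burst=7, C=30
  Priority 5, burst=3, C=33
Average turnaround = 112/5 = 22.4

22.4


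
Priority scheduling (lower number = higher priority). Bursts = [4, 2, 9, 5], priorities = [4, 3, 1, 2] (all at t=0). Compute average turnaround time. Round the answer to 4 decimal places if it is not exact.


Sort by priority (ascending = highest first):
Order: [(1, 9), (2, 5), (3, 2), (4, 4)]
Completion times:
  Priority 1, burst=9, C=9
  Priority 2, burst=5, C=14
  Priority 3, burst=2, C=16
  Priority 4, burst=4, C=20
Average turnaround = 59/4 = 14.75

14.75


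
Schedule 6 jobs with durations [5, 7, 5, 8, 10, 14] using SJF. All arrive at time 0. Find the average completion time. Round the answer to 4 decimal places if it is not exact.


SJF order (ascending): [5, 5, 7, 8, 10, 14]
Completion times:
  Job 1: burst=5, C=5
  Job 2: burst=5, C=10
  Job 3: burst=7, C=17
  Job 4: burst=8, C=25
  Job 5: burst=10, C=35
  Job 6: burst=14, C=49
Average completion = 141/6 = 23.5

23.5


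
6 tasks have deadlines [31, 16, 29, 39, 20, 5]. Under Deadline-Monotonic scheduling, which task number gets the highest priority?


Sort tasks by relative deadline (ascending):
  Task 6: deadline = 5
  Task 2: deadline = 16
  Task 5: deadline = 20
  Task 3: deadline = 29
  Task 1: deadline = 31
  Task 4: deadline = 39
Priority order (highest first): [6, 2, 5, 3, 1, 4]
Highest priority task = 6

6


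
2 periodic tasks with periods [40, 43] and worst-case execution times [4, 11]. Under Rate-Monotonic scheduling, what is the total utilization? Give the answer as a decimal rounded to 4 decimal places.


Compute individual utilizations (exact fractions):
  Task 1: C/T = 4/40 = 1/10 (approx. 0.1)
  Task 2: C/T = 11/43 (approx. 0.2558)
Total utilization U = 1/10 + 11/43 = 153/430
Rounded to 4 decimal places: U = 0.3558
RM (Liu & Layland) bound for 2 tasks = 0.828427; compare with U = 153/430 (approx. 0.355814)
U <= bound, so schedulable by RM sufficient condition.

0.3558


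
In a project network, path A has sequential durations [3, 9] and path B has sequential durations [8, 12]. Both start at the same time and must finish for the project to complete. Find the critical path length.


Path A total = 3 + 9 = 12
Path B total = 8 + 12 = 20
Critical path = longest path = max(12, 20) = 20

20


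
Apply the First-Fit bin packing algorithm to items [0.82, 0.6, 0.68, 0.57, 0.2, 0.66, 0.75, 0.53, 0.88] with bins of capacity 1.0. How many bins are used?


Place items sequentially using First-Fit:
  Item 0.82 -> new Bin 1
  Item 0.6 -> new Bin 2
  Item 0.68 -> new Bin 3
  Item 0.57 -> new Bin 4
  Item 0.2 -> Bin 2 (now 0.8)
  Item 0.66 -> new Bin 5
  Item 0.75 -> new Bin 6
  Item 0.53 -> new Bin 7
  Item 0.88 -> new Bin 8
Total bins used = 8

8


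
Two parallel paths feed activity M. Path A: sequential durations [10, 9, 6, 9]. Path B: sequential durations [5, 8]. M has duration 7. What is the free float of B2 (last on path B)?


ES(B2) = sum of predecessors on chain B = 5
EF(B2) = ES + duration = 5 + 8 = 13
Successor of B2 is M. ES(M) = max(sum(A), sum(B)) = max(34, 13) = 34
Free float = ES(successor) - EF(current) = 34 - 13 = 21

21


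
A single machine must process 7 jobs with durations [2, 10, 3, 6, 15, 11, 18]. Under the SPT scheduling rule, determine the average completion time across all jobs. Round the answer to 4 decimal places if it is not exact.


Sort jobs by processing time (SPT order): [2, 3, 6, 10, 11, 15, 18]
Compute completion times sequentially:
  Job 1: processing = 2, completes at 2
  Job 2: processing = 3, completes at 5
  Job 3: processing = 6, completes at 11
  Job 4: processing = 10, completes at 21
  Job 5: processing = 11, completes at 32
  Job 6: processing = 15, completes at 47
  Job 7: processing = 18, completes at 65
Sum of completion times = 183
Average completion time = 183/7 = 26.1429

26.1429


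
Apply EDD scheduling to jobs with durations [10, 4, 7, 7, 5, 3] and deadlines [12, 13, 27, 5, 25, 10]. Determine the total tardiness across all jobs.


Sort by due date (EDD order): [(7, 5), (3, 10), (10, 12), (4, 13), (5, 25), (7, 27)]
Compute completion times and tardiness:
  Job 1: p=7, d=5, C=7, tardiness=max(0,7-5)=2
  Job 2: p=3, d=10, C=10, tardiness=max(0,10-10)=0
  Job 3: p=10, d=12, C=20, tardiness=max(0,20-12)=8
  Job 4: p=4, d=13, C=24, tardiness=max(0,24-13)=11
  Job 5: p=5, d=25, C=29, tardiness=max(0,29-25)=4
  Job 6: p=7, d=27, C=36, tardiness=max(0,36-27)=9
Total tardiness = 34

34


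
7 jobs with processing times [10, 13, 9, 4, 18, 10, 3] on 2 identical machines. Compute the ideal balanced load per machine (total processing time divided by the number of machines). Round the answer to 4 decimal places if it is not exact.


Total processing time = 10 + 13 + 9 + 4 + 18 + 10 + 3 = 67
Number of machines = 2
Ideal balanced load = 67 / 2 = 33.5

33.5


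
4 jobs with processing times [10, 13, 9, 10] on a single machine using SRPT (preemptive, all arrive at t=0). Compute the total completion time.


Since all jobs arrive at t=0, SRPT equals SPT ordering.
SPT order: [9, 10, 10, 13]
Completion times:
  Job 1: p=9, C=9
  Job 2: p=10, C=19
  Job 3: p=10, C=29
  Job 4: p=13, C=42
Total completion time = 9 + 19 + 29 + 42 = 99

99


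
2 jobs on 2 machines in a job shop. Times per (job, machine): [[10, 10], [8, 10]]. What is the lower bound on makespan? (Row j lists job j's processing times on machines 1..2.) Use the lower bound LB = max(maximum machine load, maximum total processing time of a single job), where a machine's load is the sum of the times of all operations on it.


Machine loads:
  Machine 1: 10 + 8 = 18
  Machine 2: 10 + 10 = 20
Max machine load = 20
Job totals:
  Job 1: 20
  Job 2: 18
Max job total = 20
Lower bound = max(20, 20) = 20

20


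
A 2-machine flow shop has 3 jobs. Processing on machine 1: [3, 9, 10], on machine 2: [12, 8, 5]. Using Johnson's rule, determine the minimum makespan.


Apply Johnson's rule:
  Group 1 (a <= b): [(1, 3, 12)]
  Group 2 (a > b): [(2, 9, 8), (3, 10, 5)]
Optimal job order: [1, 2, 3]
Schedule:
  Job 1: M1 done at 3, M2 done at 15
  Job 2: M1 done at 12, M2 done at 23
  Job 3: M1 done at 22, M2 done at 28
Makespan = 28

28


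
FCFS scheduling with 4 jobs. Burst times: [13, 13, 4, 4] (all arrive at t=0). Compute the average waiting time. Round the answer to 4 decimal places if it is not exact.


FCFS order (as given): [13, 13, 4, 4]
Waiting times:
  Job 1: wait = 0
  Job 2: wait = 13
  Job 3: wait = 26
  Job 4: wait = 30
Sum of waiting times = 69
Average waiting time = 69/4 = 17.25

17.25
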